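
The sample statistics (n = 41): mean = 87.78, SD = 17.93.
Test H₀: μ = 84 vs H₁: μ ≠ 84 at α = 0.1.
One-sample t-test:
H₀: μ = 84
H₁: μ ≠ 84
df = n - 1 = 40
t = (x̄ - μ₀) / (s/√n) = (87.78 - 84) / (17.93/√41) = 1.350
p-value = 0.1846

Since p-value > α = 0.1, we fail to reject H₀.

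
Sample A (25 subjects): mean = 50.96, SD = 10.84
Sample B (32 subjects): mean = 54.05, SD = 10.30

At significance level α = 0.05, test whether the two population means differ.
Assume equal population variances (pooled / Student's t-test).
Student's two-sample t-test (equal variances):
H₀: μ₁ = μ₂
H₁: μ₁ ≠ μ₂
df = n₁ + n₂ - 2 = 55
Pooled variance s_p² = [(n₁-1)s₁² + (n₂-1)s₂²] / (n₁ + n₂ - 2) = [(24)(10.84²) + (31)(10.30²)] / 55 = 111.0714
SE = √(s_p²(1/n₁ + 1/n₂)) = √(111.0714 × (1/25 + 1/32)) = 2.8132
t = (x̄₁ - x̄₂) / SE = (50.96 - 54.05) / 2.8132 = -3.09 / 2.8132 = -1.098
p-value = 0.2768

Since p-value > α = 0.05, we fail to reject H₀.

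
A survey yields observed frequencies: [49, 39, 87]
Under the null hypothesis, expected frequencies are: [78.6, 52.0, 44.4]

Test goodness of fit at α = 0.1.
Chi-square goodness of fit test:
H₀: observed counts match expected distribution
H₁: observed counts differ from expected distribution
df = k - 1 = 2
χ² = Σ(O - E)²/E
   = (49 - 78.6)²/78.6 + (39 - 52.0)²/52.0 + (87 - 44.4)²/44.4
   = 11.147 + 3.250 + 40.873
   = 55.27
p-value < 0.0001

Since p-value < α = 0.1, we reject H₀.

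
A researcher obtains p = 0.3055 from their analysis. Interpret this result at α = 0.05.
Since p = 0.3055 > α = 0.05, fail to reject H₀.
There is insufficient evidence to reject the null hypothesis; the result is not statistically significant at the 0.05 level.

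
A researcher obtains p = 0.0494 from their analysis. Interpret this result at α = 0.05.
Since p = 0.0494 < α = 0.05, reject H₀.
There is sufficient evidence to reject the null hypothesis; the result is statistically significant at the 0.05 level.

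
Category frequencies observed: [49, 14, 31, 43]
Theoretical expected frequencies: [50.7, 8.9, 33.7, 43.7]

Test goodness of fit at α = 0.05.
Chi-square goodness of fit test:
H₀: observed counts match expected distribution
H₁: observed counts differ from expected distribution
df = k - 1 = 3
χ² = Σ(O - E)²/E
   = (49 - 50.7)²/50.7 + (14 - 8.9)²/8.9 + (31 - 33.7)²/33.7 + (43 - 43.7)²/43.7
   = 0.057 + 2.922 + 0.216 + 0.011
   = 3.21
p-value = 0.3608

Since p-value > α = 0.05, we fail to reject H₀.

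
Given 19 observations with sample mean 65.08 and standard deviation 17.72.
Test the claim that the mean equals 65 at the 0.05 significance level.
One-sample t-test:
H₀: μ = 65
H₁: μ ≠ 65
df = n - 1 = 18
t = (x̄ - μ₀) / (s/√n) = (65.08 - 65) / (17.72/√19) = 0.020
p-value = 0.9845

Since p-value > α = 0.05, we fail to reject H₀.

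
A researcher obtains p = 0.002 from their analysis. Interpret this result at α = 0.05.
Since p = 0.002 < α = 0.05, reject H₀.
There is sufficient evidence to reject the null hypothesis; the result is statistically significant at the 0.05 level.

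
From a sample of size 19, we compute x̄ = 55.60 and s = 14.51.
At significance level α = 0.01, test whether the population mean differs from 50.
One-sample t-test:
H₀: μ = 50
H₁: μ ≠ 50
df = n - 1 = 18
t = (x̄ - μ₀) / (s/√n) = (55.60 - 50) / (14.51/√19) = 1.682
p-value = 0.1098

Since p-value > α = 0.01, we fail to reject H₀.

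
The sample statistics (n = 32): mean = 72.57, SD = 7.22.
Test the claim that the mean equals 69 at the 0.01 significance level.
One-sample t-test:
H₀: μ = 69
H₁: μ ≠ 69
df = n - 1 = 31
t = (x̄ - μ₀) / (s/√n) = (72.57 - 69) / (7.22/√32) = 2.797
p-value = 0.0088

Since p-value < α = 0.01, we reject H₀.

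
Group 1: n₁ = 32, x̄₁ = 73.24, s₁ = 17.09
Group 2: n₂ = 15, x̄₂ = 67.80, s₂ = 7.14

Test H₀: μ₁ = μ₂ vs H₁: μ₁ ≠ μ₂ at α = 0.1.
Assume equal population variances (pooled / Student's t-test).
Student's two-sample t-test (equal variances):
H₀: μ₁ = μ₂
H₁: μ₁ ≠ μ₂
df = n₁ + n₂ - 2 = 45
Pooled variance s_p² = [(n₁-1)s₁² + (n₂-1)s₂²] / (n₁ + n₂ - 2) = [(31)(17.09²) + (14)(7.14²)] / 45 = 217.0628
SE = √(s_p²(1/n₁ + 1/n₂)) = √(217.0628 × (1/32 + 1/15)) = 4.6102
t = (x̄₁ - x̄₂) / SE = (73.24 - 67.80) / 4.6102 = 5.44 / 4.6102 = 1.180
p-value = 0.2442

Since p-value > α = 0.1, we fail to reject H₀.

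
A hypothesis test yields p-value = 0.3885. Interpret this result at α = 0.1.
Since p = 0.3885 > α = 0.1, fail to reject H₀.
There is insufficient evidence to reject the null hypothesis; the result is not statistically significant at the 0.1 level.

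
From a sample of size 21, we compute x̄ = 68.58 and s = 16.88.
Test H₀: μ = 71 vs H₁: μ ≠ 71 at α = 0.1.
One-sample t-test:
H₀: μ = 71
H₁: μ ≠ 71
df = n - 1 = 20
t = (x̄ - μ₀) / (s/√n) = (68.58 - 71) / (16.88/√21) = -0.657
p-value = 0.5187

Since p-value > α = 0.1, we fail to reject H₀.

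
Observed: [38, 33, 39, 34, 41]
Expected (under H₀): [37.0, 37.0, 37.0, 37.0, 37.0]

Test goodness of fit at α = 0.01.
Chi-square goodness of fit test:
H₀: observed counts match expected distribution
H₁: observed counts differ from expected distribution
df = k - 1 = 4
χ² = Σ(O - E)²/E
   = (38 - 37.0)²/37.0 + (33 - 37.0)²/37.0 + (39 - 37.0)²/37.0 + (34 - 37.0)²/37.0 + (41 - 37.0)²/37.0
   = 0.027 + 0.432 + 0.108 + 0.243 + 0.432
   = 1.24
p-value = 0.8709

Since p-value > α = 0.01, we fail to reject H₀.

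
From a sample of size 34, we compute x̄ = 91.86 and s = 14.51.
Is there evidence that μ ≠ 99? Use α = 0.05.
One-sample t-test:
H₀: μ = 99
H₁: μ ≠ 99
df = n - 1 = 33
t = (x̄ - μ₀) / (s/√n) = (91.86 - 99) / (14.51/√34) = -2.869
p-value = 0.0071

Since p-value < α = 0.05, we reject H₀.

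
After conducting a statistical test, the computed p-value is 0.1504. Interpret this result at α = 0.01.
Since p = 0.1504 > α = 0.01, fail to reject H₀.
There is insufficient evidence to reject the null hypothesis; the result is not statistically significant at the 0.01 level.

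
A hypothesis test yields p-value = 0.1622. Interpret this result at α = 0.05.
Since p = 0.1622 > α = 0.05, fail to reject H₀.
There is insufficient evidence to reject the null hypothesis; the result is not statistically significant at the 0.05 level.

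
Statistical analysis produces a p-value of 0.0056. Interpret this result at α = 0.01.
Since p = 0.0056 < α = 0.01, reject H₀.
There is sufficient evidence to reject the null hypothesis; the result is statistically significant at the 0.01 level.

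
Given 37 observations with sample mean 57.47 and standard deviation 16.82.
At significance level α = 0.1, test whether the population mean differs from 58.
One-sample t-test:
H₀: μ = 58
H₁: μ ≠ 58
df = n - 1 = 36
t = (x̄ - μ₀) / (s/√n) = (57.47 - 58) / (16.82/√37) = -0.192
p-value = 0.8491

Since p-value > α = 0.1, we fail to reject H₀.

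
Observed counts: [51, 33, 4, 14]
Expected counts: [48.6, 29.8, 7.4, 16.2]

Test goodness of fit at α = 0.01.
Chi-square goodness of fit test:
H₀: observed counts match expected distribution
H₁: observed counts differ from expected distribution
df = k - 1 = 3
χ² = Σ(O - E)²/E
   = (51 - 48.6)²/48.6 + (33 - 29.8)²/29.8 + (4 - 7.4)²/7.4 + (14 - 16.2)²/16.2
   = 0.119 + 0.344 + 1.562 + 0.299
   = 2.32
p-value = 0.5081

Since p-value > α = 0.01, we fail to reject H₀.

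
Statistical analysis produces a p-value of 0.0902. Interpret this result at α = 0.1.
Since p = 0.0902 < α = 0.1, reject H₀.
There is sufficient evidence to reject the null hypothesis; the result is statistically significant at the 0.1 level.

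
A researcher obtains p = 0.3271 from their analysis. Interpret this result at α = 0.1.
Since p = 0.3271 > α = 0.1, fail to reject H₀.
There is insufficient evidence to reject the null hypothesis; the result is not statistically significant at the 0.1 level.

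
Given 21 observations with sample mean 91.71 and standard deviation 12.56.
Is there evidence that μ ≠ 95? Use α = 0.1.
One-sample t-test:
H₀: μ = 95
H₁: μ ≠ 95
df = n - 1 = 20
t = (x̄ - μ₀) / (s/√n) = (91.71 - 95) / (12.56/√21) = -1.200
p-value = 0.2440

Since p-value > α = 0.1, we fail to reject H₀.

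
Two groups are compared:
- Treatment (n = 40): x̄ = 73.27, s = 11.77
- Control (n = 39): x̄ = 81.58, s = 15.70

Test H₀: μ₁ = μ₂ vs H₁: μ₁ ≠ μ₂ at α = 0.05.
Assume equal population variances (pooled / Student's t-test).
Student's two-sample t-test (equal variances):
H₀: μ₁ = μ₂
H₁: μ₁ ≠ μ₂
df = n₁ + n₂ - 2 = 77
Pooled variance s_p² = [(n₁-1)s₁² + (n₂-1)s₂²] / (n₁ + n₂ - 2) = [(39)(11.77²) + (38)(15.70²)] / 77 = 191.8104
SE = √(s_p²(1/n₁ + 1/n₂)) = √(191.8104 × (1/40 + 1/39)) = 3.1166
t = (x̄₁ - x̄₂) / SE = (73.27 - 81.58) / 3.1166 = -8.31 / 3.1166 = -2.666
p-value = 0.0093

Since p-value < α = 0.05, we reject H₀.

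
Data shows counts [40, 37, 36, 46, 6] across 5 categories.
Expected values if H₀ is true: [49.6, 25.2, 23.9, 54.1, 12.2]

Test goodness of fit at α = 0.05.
Chi-square goodness of fit test:
H₀: observed counts match expected distribution
H₁: observed counts differ from expected distribution
df = k - 1 = 4
χ² = Σ(O - E)²/E
   = (40 - 49.6)²/49.6 + (37 - 25.2)²/25.2 + (36 - 23.9)²/23.9 + (46 - 54.1)²/54.1 + (6 - 12.2)²/12.2
   = 1.858 + 5.525 + 6.126 + 1.213 + 3.151
   = 17.87
p-value = 0.0013

Since p-value < α = 0.05, we reject H₀.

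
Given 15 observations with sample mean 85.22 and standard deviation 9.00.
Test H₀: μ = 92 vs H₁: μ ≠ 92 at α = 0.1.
One-sample t-test:
H₀: μ = 92
H₁: μ ≠ 92
df = n - 1 = 14
t = (x̄ - μ₀) / (s/√n) = (85.22 - 92) / (9.00/√15) = -2.918
p-value = 0.0112

Since p-value < α = 0.1, we reject H₀.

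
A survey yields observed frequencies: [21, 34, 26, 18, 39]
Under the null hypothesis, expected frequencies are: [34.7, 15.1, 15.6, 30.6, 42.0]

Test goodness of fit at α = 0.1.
Chi-square goodness of fit test:
H₀: observed counts match expected distribution
H₁: observed counts differ from expected distribution
df = k - 1 = 4
χ² = Σ(O - E)²/E
   = (21 - 34.7)²/34.7 + (34 - 15.1)²/15.1 + (26 - 15.6)²/15.6 + (18 - 30.6)²/30.6 + (39 - 42.0)²/42.0
   = 5.409 + 23.656 + 6.933 + 5.188 + 0.214
   = 41.40
p-value < 0.0001

Since p-value < α = 0.1, we reject H₀.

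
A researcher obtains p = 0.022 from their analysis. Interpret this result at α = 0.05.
Since p = 0.022 < α = 0.05, reject H₀.
There is sufficient evidence to reject the null hypothesis; the result is statistically significant at the 0.05 level.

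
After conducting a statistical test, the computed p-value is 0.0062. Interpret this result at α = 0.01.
Since p = 0.0062 < α = 0.01, reject H₀.
There is sufficient evidence to reject the null hypothesis; the result is statistically significant at the 0.01 level.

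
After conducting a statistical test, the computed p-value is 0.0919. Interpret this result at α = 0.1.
Since p = 0.0919 < α = 0.1, reject H₀.
There is sufficient evidence to reject the null hypothesis; the result is statistically significant at the 0.1 level.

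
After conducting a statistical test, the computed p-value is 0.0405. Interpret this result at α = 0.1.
Since p = 0.0405 < α = 0.1, reject H₀.
There is sufficient evidence to reject the null hypothesis; the result is statistically significant at the 0.1 level.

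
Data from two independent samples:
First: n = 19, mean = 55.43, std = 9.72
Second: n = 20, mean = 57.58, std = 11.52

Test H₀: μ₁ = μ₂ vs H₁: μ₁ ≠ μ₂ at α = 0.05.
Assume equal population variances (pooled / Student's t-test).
Student's two-sample t-test (equal variances):
H₀: μ₁ = μ₂
H₁: μ₁ ≠ μ₂
df = n₁ + n₂ - 2 = 37
Pooled variance s_p² = [(n₁-1)s₁² + (n₂-1)s₂²] / (n₁ + n₂ - 2) = [(18)(9.72²) + (19)(11.52²)] / 37 = 114.1110
SE = √(s_p²(1/n₁ + 1/n₂)) = √(114.1110 × (1/19 + 1/20)) = 3.4222
t = (x̄₁ - x̄₂) / SE = (55.43 - 57.58) / 3.4222 = -2.15 / 3.4222 = -0.628
p-value = 0.5337

Since p-value > α = 0.05, we fail to reject H₀.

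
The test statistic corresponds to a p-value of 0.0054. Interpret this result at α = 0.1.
Since p = 0.0054 < α = 0.1, reject H₀.
There is sufficient evidence to reject the null hypothesis; the result is statistically significant at the 0.1 level.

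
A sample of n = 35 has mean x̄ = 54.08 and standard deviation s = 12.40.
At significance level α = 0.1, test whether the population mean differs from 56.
One-sample t-test:
H₀: μ = 56
H₁: μ ≠ 56
df = n - 1 = 34
t = (x̄ - μ₀) / (s/√n) = (54.08 - 56) / (12.40/√35) = -0.916
p-value = 0.3661

Since p-value > α = 0.1, we fail to reject H₀.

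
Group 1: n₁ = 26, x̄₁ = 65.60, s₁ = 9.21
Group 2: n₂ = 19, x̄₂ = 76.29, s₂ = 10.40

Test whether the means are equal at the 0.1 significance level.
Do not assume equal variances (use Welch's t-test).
Welch's two-sample t-test:
H₀: μ₁ = μ₂
H₁: μ₁ ≠ μ₂
s₁²/n₁ = 9.21²/26 = 3.2625,  s₂²/n₂ = 10.40²/19 = 5.6926
SE = √(s₁²/n₁ + s₂²/n₂) = √(3.2625 + 5.6926) = 2.9925
df (Welch-Satterthwaite) = (s₁²/n₁ + s₂²/n₂)² / [(s₁²/n₁)²/(n₁-1) + (s₂²/n₂)²/(n₂-1)] ≈ 36.02
t = (x̄₁ - x̄₂) / SE = (65.60 - 76.29) / 2.9925 = -10.69 / 2.9925 = -3.572
p-value = 0.0010

Since p-value < α = 0.1, we reject H₀.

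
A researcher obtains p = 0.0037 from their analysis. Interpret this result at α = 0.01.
Since p = 0.0037 < α = 0.01, reject H₀.
There is sufficient evidence to reject the null hypothesis; the result is statistically significant at the 0.01 level.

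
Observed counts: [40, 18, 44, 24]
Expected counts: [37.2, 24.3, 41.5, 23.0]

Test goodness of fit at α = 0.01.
Chi-square goodness of fit test:
H₀: observed counts match expected distribution
H₁: observed counts differ from expected distribution
df = k - 1 = 3
χ² = Σ(O - E)²/E
   = (40 - 37.2)²/37.2 + (18 - 24.3)²/24.3 + (44 - 41.5)²/41.5 + (24 - 23.0)²/23.0
   = 0.211 + 1.633 + 0.151 + 0.043
   = 2.04
p-value = 0.5645

Since p-value > α = 0.01, we fail to reject H₀.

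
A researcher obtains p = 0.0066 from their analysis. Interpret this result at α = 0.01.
Since p = 0.0066 < α = 0.01, reject H₀.
There is sufficient evidence to reject the null hypothesis; the result is statistically significant at the 0.01 level.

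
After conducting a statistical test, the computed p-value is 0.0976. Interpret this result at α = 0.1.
Since p = 0.0976 < α = 0.1, reject H₀.
There is sufficient evidence to reject the null hypothesis; the result is statistically significant at the 0.1 level.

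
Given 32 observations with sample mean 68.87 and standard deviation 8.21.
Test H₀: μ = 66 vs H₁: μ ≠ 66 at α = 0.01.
One-sample t-test:
H₀: μ = 66
H₁: μ ≠ 66
df = n - 1 = 31
t = (x̄ - μ₀) / (s/√n) = (68.87 - 66) / (8.21/√32) = 1.977
p-value = 0.0569

Since p-value > α = 0.01, we fail to reject H₀.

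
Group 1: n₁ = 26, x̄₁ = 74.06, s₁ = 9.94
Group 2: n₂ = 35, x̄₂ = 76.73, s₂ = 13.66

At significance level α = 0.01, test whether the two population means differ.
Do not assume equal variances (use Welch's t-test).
Welch's two-sample t-test:
H₀: μ₁ = μ₂
H₁: μ₁ ≠ μ₂
s₁²/n₁ = 9.94²/26 = 3.8001,  s₂²/n₂ = 13.66²/35 = 5.3313
SE = √(s₁²/n₁ + s₂²/n₂) = √(3.8001 + 5.3313) = 3.0218
df (Welch-Satterthwaite) = (s₁²/n₁ + s₂²/n₂)² / [(s₁²/n₁)²/(n₁-1) + (s₂²/n₂)²/(n₂-1)] ≈ 58.99
t = (x̄₁ - x̄₂) / SE = (74.06 - 76.73) / 3.0218 = -2.67 / 3.0218 = -0.884
p-value = 0.3805

Since p-value > α = 0.01, we fail to reject H₀.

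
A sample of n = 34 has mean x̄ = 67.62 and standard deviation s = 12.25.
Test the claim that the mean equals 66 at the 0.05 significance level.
One-sample t-test:
H₀: μ = 66
H₁: μ ≠ 66
df = n - 1 = 33
t = (x̄ - μ₀) / (s/√n) = (67.62 - 66) / (12.25/√34) = 0.771
p-value = 0.4461

Since p-value > α = 0.05, we fail to reject H₀.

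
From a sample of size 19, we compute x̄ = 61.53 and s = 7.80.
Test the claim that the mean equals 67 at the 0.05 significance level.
One-sample t-test:
H₀: μ = 67
H₁: μ ≠ 67
df = n - 1 = 18
t = (x̄ - μ₀) / (s/√n) = (61.53 - 67) / (7.80/√19) = -3.057
p-value = 0.0068

Since p-value < α = 0.05, we reject H₀.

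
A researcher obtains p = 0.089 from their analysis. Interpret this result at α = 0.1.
Since p = 0.089 < α = 0.1, reject H₀.
There is sufficient evidence to reject the null hypothesis; the result is statistically significant at the 0.1 level.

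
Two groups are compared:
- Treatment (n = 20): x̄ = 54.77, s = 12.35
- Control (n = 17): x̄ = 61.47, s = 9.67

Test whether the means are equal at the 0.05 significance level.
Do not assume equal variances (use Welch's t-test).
Welch's two-sample t-test:
H₀: μ₁ = μ₂
H₁: μ₁ ≠ μ₂
s₁²/n₁ = 12.35²/20 = 7.6261,  s₂²/n₂ = 9.67²/17 = 5.5005
SE = √(s₁²/n₁ + s₂²/n₂) = √(7.6261 + 5.5005) = 3.6231
df (Welch-Satterthwaite) = (s₁²/n₁ + s₂²/n₂)² / [(s₁²/n₁)²/(n₁-1) + (s₂²/n₂)²/(n₂-1)] ≈ 34.80
t = (x̄₁ - x̄₂) / SE = (54.77 - 61.47) / 3.6231 = -6.70 / 3.6231 = -1.849
p-value = 0.0729

Since p-value > α = 0.05, we fail to reject H₀.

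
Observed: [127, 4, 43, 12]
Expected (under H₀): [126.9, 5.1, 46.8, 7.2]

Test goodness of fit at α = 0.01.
Chi-square goodness of fit test:
H₀: observed counts match expected distribution
H₁: observed counts differ from expected distribution
df = k - 1 = 3
χ² = Σ(O - E)²/E
   = (127 - 126.9)²/126.9 + (4 - 5.1)²/5.1 + (43 - 46.8)²/46.8 + (12 - 7.2)²/7.2
   = 0.000 + 0.237 + 0.309 + 3.200
   = 3.75
p-value = 0.2902

Since p-value > α = 0.01, we fail to reject H₀.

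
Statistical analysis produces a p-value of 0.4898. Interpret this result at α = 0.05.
Since p = 0.4898 > α = 0.05, fail to reject H₀.
There is insufficient evidence to reject the null hypothesis; the result is not statistically significant at the 0.05 level.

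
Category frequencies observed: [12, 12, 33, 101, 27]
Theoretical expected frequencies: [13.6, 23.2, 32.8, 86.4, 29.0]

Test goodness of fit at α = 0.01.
Chi-square goodness of fit test:
H₀: observed counts match expected distribution
H₁: observed counts differ from expected distribution
df = k - 1 = 4
χ² = Σ(O - E)²/E
   = (12 - 13.6)²/13.6 + (12 - 23.2)²/23.2 + (33 - 32.8)²/32.8 + (101 - 86.4)²/86.4 + (27 - 29.0)²/29.0
   = 0.188 + 5.407 + 0.001 + 2.467 + 0.138
   = 8.20
p-value = 0.0845

Since p-value > α = 0.01, we fail to reject H₀.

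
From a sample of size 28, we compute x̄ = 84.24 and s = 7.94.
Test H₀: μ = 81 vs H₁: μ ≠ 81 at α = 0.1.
One-sample t-test:
H₀: μ = 81
H₁: μ ≠ 81
df = n - 1 = 27
t = (x̄ - μ₀) / (s/√n) = (84.24 - 81) / (7.94/√28) = 2.159
p-value = 0.0399

Since p-value < α = 0.1, we reject H₀.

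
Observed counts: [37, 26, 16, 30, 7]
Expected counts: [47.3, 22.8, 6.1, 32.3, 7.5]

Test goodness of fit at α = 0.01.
Chi-square goodness of fit test:
H₀: observed counts match expected distribution
H₁: observed counts differ from expected distribution
df = k - 1 = 4
χ² = Σ(O - E)²/E
   = (37 - 47.3)²/47.3 + (26 - 22.8)²/22.8 + (16 - 6.1)²/6.1 + (30 - 32.3)²/32.3 + (7 - 7.5)²/7.5
   = 2.243 + 0.449 + 16.067 + 0.164 + 0.033
   = 18.96
p-value = 0.0008

Since p-value < α = 0.01, we reject H₀.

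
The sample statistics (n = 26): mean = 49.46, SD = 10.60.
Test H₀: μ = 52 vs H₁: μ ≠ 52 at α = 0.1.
One-sample t-test:
H₀: μ = 52
H₁: μ ≠ 52
df = n - 1 = 25
t = (x̄ - μ₀) / (s/√n) = (49.46 - 52) / (10.60/√26) = -1.222
p-value = 0.2332

Since p-value > α = 0.1, we fail to reject H₀.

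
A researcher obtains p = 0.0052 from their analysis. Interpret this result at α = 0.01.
Since p = 0.0052 < α = 0.01, reject H₀.
There is sufficient evidence to reject the null hypothesis; the result is statistically significant at the 0.01 level.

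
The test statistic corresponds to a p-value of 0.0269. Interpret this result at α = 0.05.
Since p = 0.0269 < α = 0.05, reject H₀.
There is sufficient evidence to reject the null hypothesis; the result is statistically significant at the 0.05 level.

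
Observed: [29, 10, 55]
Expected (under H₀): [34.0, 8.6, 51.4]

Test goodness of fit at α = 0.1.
Chi-square goodness of fit test:
H₀: observed counts match expected distribution
H₁: observed counts differ from expected distribution
df = k - 1 = 2
χ² = Σ(O - E)²/E
   = (29 - 34.0)²/34.0 + (10 - 8.6)²/8.6 + (55 - 51.4)²/51.4
   = 0.735 + 0.228 + 0.252
   = 1.22
p-value = 0.5446

Since p-value > α = 0.1, we fail to reject H₀.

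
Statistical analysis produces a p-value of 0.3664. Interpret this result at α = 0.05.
Since p = 0.3664 > α = 0.05, fail to reject H₀.
There is insufficient evidence to reject the null hypothesis; the result is not statistically significant at the 0.05 level.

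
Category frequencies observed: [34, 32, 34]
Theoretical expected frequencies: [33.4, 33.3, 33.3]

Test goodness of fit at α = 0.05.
Chi-square goodness of fit test:
H₀: observed counts match expected distribution
H₁: observed counts differ from expected distribution
df = k - 1 = 2
χ² = Σ(O - E)²/E
   = (34 - 33.4)²/33.4 + (32 - 33.3)²/33.3 + (34 - 33.3)²/33.3
   = 0.011 + 0.051 + 0.015
   = 0.08
p-value = 0.9626

Since p-value > α = 0.05, we fail to reject H₀.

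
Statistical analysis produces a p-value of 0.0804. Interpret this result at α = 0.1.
Since p = 0.0804 < α = 0.1, reject H₀.
There is sufficient evidence to reject the null hypothesis; the result is statistically significant at the 0.1 level.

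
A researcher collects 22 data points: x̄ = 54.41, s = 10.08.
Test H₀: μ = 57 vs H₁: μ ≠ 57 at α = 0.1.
One-sample t-test:
H₀: μ = 57
H₁: μ ≠ 57
df = n - 1 = 21
t = (x̄ - μ₀) / (s/√n) = (54.41 - 57) / (10.08/√22) = -1.205
p-value = 0.2415

Since p-value > α = 0.1, we fail to reject H₀.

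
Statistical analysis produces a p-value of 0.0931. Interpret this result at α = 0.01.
Since p = 0.0931 > α = 0.01, fail to reject H₀.
There is insufficient evidence to reject the null hypothesis; the result is not statistically significant at the 0.01 level.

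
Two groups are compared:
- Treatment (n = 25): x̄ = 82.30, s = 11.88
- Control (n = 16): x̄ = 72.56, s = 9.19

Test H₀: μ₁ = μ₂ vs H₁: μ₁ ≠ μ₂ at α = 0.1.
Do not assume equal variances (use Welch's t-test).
Welch's two-sample t-test:
H₀: μ₁ = μ₂
H₁: μ₁ ≠ μ₂
s₁²/n₁ = 11.88²/25 = 5.6454,  s₂²/n₂ = 9.19²/16 = 5.2785
SE = √(s₁²/n₁ + s₂²/n₂) = √(5.6454 + 5.2785) = 3.3051
df (Welch-Satterthwaite) = (s₁²/n₁ + s₂²/n₂)² / [(s₁²/n₁)²/(n₁-1) + (s₂²/n₂)²/(n₂-1)] ≈ 37.46
t = (x̄₁ - x̄₂) / SE = (82.30 - 72.56) / 3.3051 = 9.74 / 3.3051 = 2.947
p-value = 0.0055

Since p-value < α = 0.1, we reject H₀.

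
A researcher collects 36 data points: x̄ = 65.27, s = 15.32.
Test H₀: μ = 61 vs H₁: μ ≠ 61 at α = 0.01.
One-sample t-test:
H₀: μ = 61
H₁: μ ≠ 61
df = n - 1 = 35
t = (x̄ - μ₀) / (s/√n) = (65.27 - 61) / (15.32/√36) = 1.672
p-value = 0.1034

Since p-value > α = 0.01, we fail to reject H₀.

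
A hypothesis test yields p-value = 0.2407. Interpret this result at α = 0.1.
Since p = 0.2407 > α = 0.1, fail to reject H₀.
There is insufficient evidence to reject the null hypothesis; the result is not statistically significant at the 0.1 level.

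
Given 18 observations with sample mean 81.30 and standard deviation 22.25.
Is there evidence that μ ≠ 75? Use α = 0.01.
One-sample t-test:
H₀: μ = 75
H₁: μ ≠ 75
df = n - 1 = 17
t = (x̄ - μ₀) / (s/√n) = (81.30 - 75) / (22.25/√18) = 1.201
p-value = 0.2461

Since p-value > α = 0.01, we fail to reject H₀.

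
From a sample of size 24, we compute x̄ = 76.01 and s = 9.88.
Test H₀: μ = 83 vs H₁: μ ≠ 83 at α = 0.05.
One-sample t-test:
H₀: μ = 83
H₁: μ ≠ 83
df = n - 1 = 23
t = (x̄ - μ₀) / (s/√n) = (76.01 - 83) / (9.88/√24) = -3.466
p-value = 0.0021

Since p-value < α = 0.05, we reject H₀.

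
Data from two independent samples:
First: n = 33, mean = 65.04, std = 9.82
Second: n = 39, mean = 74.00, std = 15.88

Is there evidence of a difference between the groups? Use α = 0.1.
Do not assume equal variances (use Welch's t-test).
Welch's two-sample t-test:
H₀: μ₁ = μ₂
H₁: μ₁ ≠ μ₂
s₁²/n₁ = 9.82²/33 = 2.9222,  s₂²/n₂ = 15.88²/39 = 6.4660
SE = √(s₁²/n₁ + s₂²/n₂) = √(2.9222 + 6.4660) = 3.0640
df (Welch-Satterthwaite) = (s₁²/n₁ + s₂²/n₂)² / [(s₁²/n₁)²/(n₁-1) + (s₂²/n₂)²/(n₂-1)] ≈ 64.47
t = (x̄₁ - x̄₂) / SE = (65.04 - 74.00) / 3.0640 = -8.96 / 3.0640 = -2.924
p-value = 0.0048

Since p-value < α = 0.1, we reject H₀.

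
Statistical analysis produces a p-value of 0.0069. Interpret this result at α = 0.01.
Since p = 0.0069 < α = 0.01, reject H₀.
There is sufficient evidence to reject the null hypothesis; the result is statistically significant at the 0.01 level.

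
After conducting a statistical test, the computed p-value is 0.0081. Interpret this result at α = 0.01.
Since p = 0.0081 < α = 0.01, reject H₀.
There is sufficient evidence to reject the null hypothesis; the result is statistically significant at the 0.01 level.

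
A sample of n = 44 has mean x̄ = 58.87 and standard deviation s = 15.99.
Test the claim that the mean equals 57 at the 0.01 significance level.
One-sample t-test:
H₀: μ = 57
H₁: μ ≠ 57
df = n - 1 = 43
t = (x̄ - μ₀) / (s/√n) = (58.87 - 57) / (15.99/√44) = 0.776
p-value = 0.4421

Since p-value > α = 0.01, we fail to reject H₀.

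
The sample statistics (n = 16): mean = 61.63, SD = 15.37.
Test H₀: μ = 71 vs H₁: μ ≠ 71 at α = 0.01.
One-sample t-test:
H₀: μ = 71
H₁: μ ≠ 71
df = n - 1 = 15
t = (x̄ - μ₀) / (s/√n) = (61.63 - 71) / (15.37/√16) = -2.439
p-value = 0.0277

Since p-value > α = 0.01, we fail to reject H₀.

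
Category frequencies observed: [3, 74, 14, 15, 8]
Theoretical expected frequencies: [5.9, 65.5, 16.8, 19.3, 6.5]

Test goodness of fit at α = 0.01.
Chi-square goodness of fit test:
H₀: observed counts match expected distribution
H₁: observed counts differ from expected distribution
df = k - 1 = 4
χ² = Σ(O - E)²/E
   = (3 - 5.9)²/5.9 + (74 - 65.5)²/65.5 + (14 - 16.8)²/16.8 + (15 - 19.3)²/19.3 + (8 - 6.5)²/6.5
   = 1.425 + 1.103 + 0.467 + 0.958 + 0.346
   = 4.30
p-value = 0.3670

Since p-value > α = 0.01, we fail to reject H₀.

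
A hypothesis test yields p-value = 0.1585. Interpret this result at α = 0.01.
Since p = 0.1585 > α = 0.01, fail to reject H₀.
There is insufficient evidence to reject the null hypothesis; the result is not statistically significant at the 0.01 level.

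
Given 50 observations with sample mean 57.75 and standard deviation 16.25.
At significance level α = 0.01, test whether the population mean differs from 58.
One-sample t-test:
H₀: μ = 58
H₁: μ ≠ 58
df = n - 1 = 49
t = (x̄ - μ₀) / (s/√n) = (57.75 - 58) / (16.25/√50) = -0.109
p-value = 0.9138

Since p-value > α = 0.01, we fail to reject H₀.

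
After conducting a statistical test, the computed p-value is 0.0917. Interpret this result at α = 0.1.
Since p = 0.0917 < α = 0.1, reject H₀.
There is sufficient evidence to reject the null hypothesis; the result is statistically significant at the 0.1 level.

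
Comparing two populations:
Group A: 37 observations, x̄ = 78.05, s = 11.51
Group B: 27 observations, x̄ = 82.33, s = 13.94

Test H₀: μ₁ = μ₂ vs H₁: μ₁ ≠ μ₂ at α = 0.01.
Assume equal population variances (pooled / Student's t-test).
Student's two-sample t-test (equal variances):
H₀: μ₁ = μ₂
H₁: μ₁ ≠ μ₂
df = n₁ + n₂ - 2 = 62
Pooled variance s_p² = [(n₁-1)s₁² + (n₂-1)s₂²] / (n₁ + n₂ - 2) = [(36)(11.51²) + (26)(13.94²)] / 62 = 158.4145
SE = √(s_p²(1/n₁ + 1/n₂)) = √(158.4145 × (1/37 + 1/27)) = 3.1857
t = (x̄₁ - x̄₂) / SE = (78.05 - 82.33) / 3.1857 = -4.28 / 3.1857 = -1.344
p-value = 0.1840

Since p-value > α = 0.01, we fail to reject H₀.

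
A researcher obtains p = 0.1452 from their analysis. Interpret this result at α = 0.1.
Since p = 0.1452 > α = 0.1, fail to reject H₀.
There is insufficient evidence to reject the null hypothesis; the result is not statistically significant at the 0.1 level.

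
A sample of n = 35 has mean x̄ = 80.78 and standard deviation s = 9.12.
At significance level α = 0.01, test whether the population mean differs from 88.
One-sample t-test:
H₀: μ = 88
H₁: μ ≠ 88
df = n - 1 = 34
t = (x̄ - μ₀) / (s/√n) = (80.78 - 88) / (9.12/√35) = -4.684
p-value < 0.0001

Since p-value < α = 0.01, we reject H₀.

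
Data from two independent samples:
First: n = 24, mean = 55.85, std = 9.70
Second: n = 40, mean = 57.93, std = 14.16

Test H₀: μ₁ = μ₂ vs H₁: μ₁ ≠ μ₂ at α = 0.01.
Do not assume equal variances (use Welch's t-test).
Welch's two-sample t-test:
H₀: μ₁ = μ₂
H₁: μ₁ ≠ μ₂
s₁²/n₁ = 9.70²/24 = 3.9204,  s₂²/n₂ = 14.16²/40 = 5.0126
SE = √(s₁²/n₁ + s₂²/n₂) = √(3.9204 + 5.0126) = 2.9888
df (Welch-Satterthwaite) = (s₁²/n₁ + s₂²/n₂)² / [(s₁²/n₁)²/(n₁-1) + (s₂²/n₂)²/(n₂-1)] ≈ 60.80
t = (x̄₁ - x̄₂) / SE = (55.85 - 57.93) / 2.9888 = -2.08 / 2.9888 = -0.696
p-value = 0.4891

Since p-value > α = 0.01, we fail to reject H₀.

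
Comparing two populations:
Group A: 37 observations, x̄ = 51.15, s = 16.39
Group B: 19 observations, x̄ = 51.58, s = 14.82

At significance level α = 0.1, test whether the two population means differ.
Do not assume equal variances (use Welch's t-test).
Welch's two-sample t-test:
H₀: μ₁ = μ₂
H₁: μ₁ ≠ μ₂
s₁²/n₁ = 16.39²/37 = 7.2603,  s₂²/n₂ = 14.82²/19 = 11.5596
SE = √(s₁²/n₁ + s₂²/n₂) = √(7.2603 + 11.5596) = 4.3382
df (Welch-Satterthwaite) = (s₁²/n₁ + s₂²/n₂)² / [(s₁²/n₁)²/(n₁-1) + (s₂²/n₂)²/(n₂-1)] ≈ 39.85
t = (x̄₁ - x̄₂) / SE = (51.15 - 51.58) / 4.3382 = -0.43 / 4.3382 = -0.099
p-value = 0.9215

Since p-value > α = 0.1, we fail to reject H₀.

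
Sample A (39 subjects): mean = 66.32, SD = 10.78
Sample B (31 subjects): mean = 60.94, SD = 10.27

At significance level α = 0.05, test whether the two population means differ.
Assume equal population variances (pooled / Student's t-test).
Student's two-sample t-test (equal variances):
H₀: μ₁ = μ₂
H₁: μ₁ ≠ μ₂
df = n₁ + n₂ - 2 = 68
Pooled variance s_p² = [(n₁-1)s₁² + (n₂-1)s₂²] / (n₁ + n₂ - 2) = [(38)(10.78²) + (30)(10.27²)] / 68 = 111.4721
SE = √(s_p²(1/n₁ + 1/n₂)) = √(111.4721 × (1/39 + 1/31)) = 2.5405
t = (x̄₁ - x̄₂) / SE = (66.32 - 60.94) / 2.5405 = 5.38 / 2.5405 = 2.118
p-value = 0.0379

Since p-value < α = 0.05, we reject H₀.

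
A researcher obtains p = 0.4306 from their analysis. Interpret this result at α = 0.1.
Since p = 0.4306 > α = 0.1, fail to reject H₀.
There is insufficient evidence to reject the null hypothesis; the result is not statistically significant at the 0.1 level.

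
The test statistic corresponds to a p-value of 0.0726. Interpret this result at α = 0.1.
Since p = 0.0726 < α = 0.1, reject H₀.
There is sufficient evidence to reject the null hypothesis; the result is statistically significant at the 0.1 level.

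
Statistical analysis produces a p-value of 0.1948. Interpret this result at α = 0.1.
Since p = 0.1948 > α = 0.1, fail to reject H₀.
There is insufficient evidence to reject the null hypothesis; the result is not statistically significant at the 0.1 level.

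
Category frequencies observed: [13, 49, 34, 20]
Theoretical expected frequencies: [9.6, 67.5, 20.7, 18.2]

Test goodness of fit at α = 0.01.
Chi-square goodness of fit test:
H₀: observed counts match expected distribution
H₁: observed counts differ from expected distribution
df = k - 1 = 3
χ² = Σ(O - E)²/E
   = (13 - 9.6)²/9.6 + (49 - 67.5)²/67.5 + (34 - 20.7)²/20.7 + (20 - 18.2)²/18.2
   = 1.204 + 5.070 + 8.545 + 0.178
   = 15.00
p-value = 0.0018

Since p-value < α = 0.01, we reject H₀.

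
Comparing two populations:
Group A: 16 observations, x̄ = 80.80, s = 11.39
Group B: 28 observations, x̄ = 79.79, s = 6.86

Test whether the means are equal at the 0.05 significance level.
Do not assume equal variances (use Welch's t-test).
Welch's two-sample t-test:
H₀: μ₁ = μ₂
H₁: μ₁ ≠ μ₂
s₁²/n₁ = 11.39²/16 = 8.1083,  s₂²/n₂ = 6.86²/28 = 1.6807
SE = √(s₁²/n₁ + s₂²/n₂) = √(8.1083 + 1.6807) = 3.1287
df (Welch-Satterthwaite) = (s₁²/n₁ + s₂²/n₂)² / [(s₁²/n₁)²/(n₁-1) + (s₂²/n₂)²/(n₂-1)] ≈ 21.35
t = (x̄₁ - x̄₂) / SE = (80.80 - 79.79) / 3.1287 = 1.01 / 3.1287 = 0.323
p-value = 0.7500

Since p-value > α = 0.05, we fail to reject H₀.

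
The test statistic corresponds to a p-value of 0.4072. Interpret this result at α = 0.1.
Since p = 0.4072 > α = 0.1, fail to reject H₀.
There is insufficient evidence to reject the null hypothesis; the result is not statistically significant at the 0.1 level.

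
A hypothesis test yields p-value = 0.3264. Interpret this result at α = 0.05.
Since p = 0.3264 > α = 0.05, fail to reject H₀.
There is insufficient evidence to reject the null hypothesis; the result is not statistically significant at the 0.05 level.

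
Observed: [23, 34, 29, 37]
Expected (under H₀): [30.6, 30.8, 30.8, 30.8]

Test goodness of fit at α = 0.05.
Chi-square goodness of fit test:
H₀: observed counts match expected distribution
H₁: observed counts differ from expected distribution
df = k - 1 = 3
χ² = Σ(O - E)²/E
   = (23 - 30.6)²/30.6 + (34 - 30.8)²/30.8 + (29 - 30.8)²/30.8 + (37 - 30.8)²/30.8
   = 1.888 + 0.332 + 0.105 + 1.248
   = 3.57
p-value = 0.3114

Since p-value > α = 0.05, we fail to reject H₀.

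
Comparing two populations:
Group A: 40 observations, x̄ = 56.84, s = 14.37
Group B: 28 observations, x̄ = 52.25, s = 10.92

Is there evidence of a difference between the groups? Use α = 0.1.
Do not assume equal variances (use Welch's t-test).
Welch's two-sample t-test:
H₀: μ₁ = μ₂
H₁: μ₁ ≠ μ₂
s₁²/n₁ = 14.37²/40 = 5.1624,  s₂²/n₂ = 10.92²/28 = 4.2588
SE = √(s₁²/n₁ + s₂²/n₂) = √(5.1624 + 4.2588) = 3.0694
df (Welch-Satterthwaite) = (s₁²/n₁ + s₂²/n₂)² / [(s₁²/n₁)²/(n₁-1) + (s₂²/n₂)²/(n₂-1)] ≈ 65.50
t = (x̄₁ - x̄₂) / SE = (56.84 - 52.25) / 3.0694 = 4.59 / 3.0694 = 1.495
p-value = 0.1396

Since p-value > α = 0.1, we fail to reject H₀.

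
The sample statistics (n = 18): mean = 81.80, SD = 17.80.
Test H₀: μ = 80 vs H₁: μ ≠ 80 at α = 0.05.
One-sample t-test:
H₀: μ = 80
H₁: μ ≠ 80
df = n - 1 = 17
t = (x̄ - μ₀) / (s/√n) = (81.80 - 80) / (17.80/√18) = 0.429
p-value = 0.6733

Since p-value > α = 0.05, we fail to reject H₀.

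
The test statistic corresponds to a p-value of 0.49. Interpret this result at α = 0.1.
Since p = 0.49 > α = 0.1, fail to reject H₀.
There is insufficient evidence to reject the null hypothesis; the result is not statistically significant at the 0.1 level.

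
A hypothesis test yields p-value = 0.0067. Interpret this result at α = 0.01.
Since p = 0.0067 < α = 0.01, reject H₀.
There is sufficient evidence to reject the null hypothesis; the result is statistically significant at the 0.01 level.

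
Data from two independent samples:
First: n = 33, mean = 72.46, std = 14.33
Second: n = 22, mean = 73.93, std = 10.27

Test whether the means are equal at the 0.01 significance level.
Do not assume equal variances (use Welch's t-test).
Welch's two-sample t-test:
H₀: μ₁ = μ₂
H₁: μ₁ ≠ μ₂
s₁²/n₁ = 14.33²/33 = 6.2227,  s₂²/n₂ = 10.27²/22 = 4.7942
SE = √(s₁²/n₁ + s₂²/n₂) = √(6.2227 + 4.7942) = 3.3192
df (Welch-Satterthwaite) = (s₁²/n₁ + s₂²/n₂)² / [(s₁²/n₁)²/(n₁-1) + (s₂²/n₂)²/(n₂-1)] ≈ 52.67
t = (x̄₁ - x̄₂) / SE = (72.46 - 73.93) / 3.3192 = -1.47 / 3.3192 = -0.443
p-value = 0.6597

Since p-value > α = 0.01, we fail to reject H₀.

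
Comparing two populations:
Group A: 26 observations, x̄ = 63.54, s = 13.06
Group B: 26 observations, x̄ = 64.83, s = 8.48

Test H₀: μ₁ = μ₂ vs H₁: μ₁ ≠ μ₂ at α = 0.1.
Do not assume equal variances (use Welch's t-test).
Welch's two-sample t-test:
H₀: μ₁ = μ₂
H₁: μ₁ ≠ μ₂
s₁²/n₁ = 13.06²/26 = 6.5601,  s₂²/n₂ = 8.48²/26 = 2.7658
SE = √(s₁²/n₁ + s₂²/n₂) = √(6.5601 + 2.7658) = 3.0538
df (Welch-Satterthwaite) = (s₁²/n₁ + s₂²/n₂)² / [(s₁²/n₁)²/(n₁-1) + (s₂²/n₂)²/(n₂-1)] ≈ 42.90
t = (x̄₁ - x̄₂) / SE = (63.54 - 64.83) / 3.0538 = -1.29 / 3.0538 = -0.422
p-value = 0.6748

Since p-value > α = 0.1, we fail to reject H₀.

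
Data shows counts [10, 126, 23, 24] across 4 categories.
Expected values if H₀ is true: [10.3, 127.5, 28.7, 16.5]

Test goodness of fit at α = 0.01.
Chi-square goodness of fit test:
H₀: observed counts match expected distribution
H₁: observed counts differ from expected distribution
df = k - 1 = 3
χ² = Σ(O - E)²/E
   = (10 - 10.3)²/10.3 + (126 - 127.5)²/127.5 + (23 - 28.7)²/28.7 + (24 - 16.5)²/16.5
   = 0.009 + 0.018 + 1.132 + 3.409
   = 4.57
p-value = 0.2063

Since p-value > α = 0.01, we fail to reject H₀.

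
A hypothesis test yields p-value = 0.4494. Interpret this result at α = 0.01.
Since p = 0.4494 > α = 0.01, fail to reject H₀.
There is insufficient evidence to reject the null hypothesis; the result is not statistically significant at the 0.01 level.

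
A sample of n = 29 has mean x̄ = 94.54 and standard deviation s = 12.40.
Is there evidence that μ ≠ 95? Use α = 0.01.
One-sample t-test:
H₀: μ = 95
H₁: μ ≠ 95
df = n - 1 = 28
t = (x̄ - μ₀) / (s/√n) = (94.54 - 95) / (12.40/√29) = -0.200
p-value = 0.8431

Since p-value > α = 0.01, we fail to reject H₀.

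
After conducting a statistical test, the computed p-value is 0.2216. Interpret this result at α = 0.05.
Since p = 0.2216 > α = 0.05, fail to reject H₀.
There is insufficient evidence to reject the null hypothesis; the result is not statistically significant at the 0.05 level.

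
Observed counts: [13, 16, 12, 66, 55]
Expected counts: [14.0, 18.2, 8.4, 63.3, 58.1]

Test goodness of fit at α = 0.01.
Chi-square goodness of fit test:
H₀: observed counts match expected distribution
H₁: observed counts differ from expected distribution
df = k - 1 = 4
χ² = Σ(O - E)²/E
   = (13 - 14.0)²/14.0 + (16 - 18.2)²/18.2 + (12 - 8.4)²/8.4 + (66 - 63.3)²/63.3 + (55 - 58.1)²/58.1
   = 0.071 + 0.266 + 1.543 + 0.115 + 0.165
   = 2.16
p-value = 0.7062

Since p-value > α = 0.01, we fail to reject H₀.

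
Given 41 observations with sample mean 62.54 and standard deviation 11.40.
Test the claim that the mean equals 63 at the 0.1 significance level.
One-sample t-test:
H₀: μ = 63
H₁: μ ≠ 63
df = n - 1 = 40
t = (x̄ - μ₀) / (s/√n) = (62.54 - 63) / (11.40/√41) = -0.258
p-value = 0.7974

Since p-value > α = 0.1, we fail to reject H₀.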